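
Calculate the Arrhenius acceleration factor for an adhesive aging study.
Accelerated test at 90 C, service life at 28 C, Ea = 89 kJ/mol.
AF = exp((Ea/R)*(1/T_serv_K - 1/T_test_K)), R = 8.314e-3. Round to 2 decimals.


T_test = 363.15 K, T_serv = 301.15 K
Ea/R = 89 / 0.008314 = 10704.84
AF = exp(10704.84 * (1/301.15 - 1/363.15))
= 432.16

432.16


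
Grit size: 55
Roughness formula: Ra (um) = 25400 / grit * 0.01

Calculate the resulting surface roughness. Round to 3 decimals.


Ra = 25400 / 55 * 0.01
= 4.618 um

4.618


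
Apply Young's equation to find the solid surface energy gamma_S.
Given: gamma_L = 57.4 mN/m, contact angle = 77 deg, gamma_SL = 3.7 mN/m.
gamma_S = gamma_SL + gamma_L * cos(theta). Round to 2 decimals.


theta_rad = 77 * pi/180 = 1.343904
gamma_S = 3.7 + 57.4 * cos(1.343904)
= 16.61 mN/m

16.61


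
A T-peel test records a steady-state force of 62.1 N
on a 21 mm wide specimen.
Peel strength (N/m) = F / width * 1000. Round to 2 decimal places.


Peel strength = 62.1 / 21 * 1000
= 2957.14 N/m

2957.14


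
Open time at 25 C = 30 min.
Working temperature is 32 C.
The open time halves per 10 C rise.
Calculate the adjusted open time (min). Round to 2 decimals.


factor = 2^((32 - 25) / 10) = 1.6245
ot = 30 / 1.6245 = 18.47 min

18.47


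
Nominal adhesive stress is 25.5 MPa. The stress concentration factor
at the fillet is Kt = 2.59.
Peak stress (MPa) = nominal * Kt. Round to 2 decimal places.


Peak = 25.5 * 2.59 = 66.05 MPa

66.05


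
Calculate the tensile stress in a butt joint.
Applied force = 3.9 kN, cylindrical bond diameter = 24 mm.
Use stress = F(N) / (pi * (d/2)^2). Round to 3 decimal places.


A = pi * 12.0^2 = 452.3893 mm^2
sigma = 3900.0 / 452.3893 = 8.621 MPa

8.621


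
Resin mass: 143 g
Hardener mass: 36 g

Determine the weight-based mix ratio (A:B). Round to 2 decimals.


Ratio = 143 / 36 = 3.97

3.97


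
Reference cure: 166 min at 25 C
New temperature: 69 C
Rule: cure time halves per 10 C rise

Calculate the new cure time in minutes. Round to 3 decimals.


factor = 2^((69-25)/10) = 21.1121
t_new = 166 / 21.1121 = 7.863 min

7.863


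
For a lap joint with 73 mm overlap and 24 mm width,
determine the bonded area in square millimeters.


Area = 73 * 24 = 1752 mm^2

1752


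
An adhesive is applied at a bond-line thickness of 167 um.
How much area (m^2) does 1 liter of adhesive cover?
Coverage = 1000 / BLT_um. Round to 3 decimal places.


Coverage = 1000 / 167 = 5.988 m^2

5.988


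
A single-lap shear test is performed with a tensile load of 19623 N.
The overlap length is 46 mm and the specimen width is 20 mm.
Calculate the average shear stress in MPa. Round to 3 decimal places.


Shear stress = F / (overlap * width)
= 19623 / (46 * 20)
= 19623 / 920
= 21.329 MPa

21.329


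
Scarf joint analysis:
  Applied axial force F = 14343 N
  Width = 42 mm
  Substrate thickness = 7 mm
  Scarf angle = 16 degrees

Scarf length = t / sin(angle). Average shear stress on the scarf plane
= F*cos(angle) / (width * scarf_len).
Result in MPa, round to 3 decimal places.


Scarf length = 7 / sin(16 deg) = 25.3957 mm
cos(16 deg) = 0.961262
Shear = 14343 * 0.961262 / (42 * 25.3957)
= 12.926 MPa

12.926


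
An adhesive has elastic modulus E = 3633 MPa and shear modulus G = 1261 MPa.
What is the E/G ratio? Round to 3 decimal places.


E/G = 3633 / 1261 = 2.881

2.881


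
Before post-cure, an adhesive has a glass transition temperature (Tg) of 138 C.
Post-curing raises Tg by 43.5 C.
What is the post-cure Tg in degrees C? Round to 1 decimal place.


Tg_post = Tg_base + delta_Tg
= 138 + 43.5
= 181.5 C

181.5


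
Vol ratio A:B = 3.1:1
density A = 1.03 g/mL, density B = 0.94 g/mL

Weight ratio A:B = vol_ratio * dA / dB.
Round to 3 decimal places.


Weight ratio = 3.1 * 1.03 / 0.94
= 3.397

3.397


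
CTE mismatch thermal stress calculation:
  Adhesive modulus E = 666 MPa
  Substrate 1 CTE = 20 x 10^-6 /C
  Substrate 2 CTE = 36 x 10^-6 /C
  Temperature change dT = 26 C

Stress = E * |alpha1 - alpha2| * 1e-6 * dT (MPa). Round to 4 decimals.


delta_alpha = |20 - 36| = 16 x 10^-6/C
Stress = 666 * 16e-6 * 26
= 0.2771 MPa

0.2771


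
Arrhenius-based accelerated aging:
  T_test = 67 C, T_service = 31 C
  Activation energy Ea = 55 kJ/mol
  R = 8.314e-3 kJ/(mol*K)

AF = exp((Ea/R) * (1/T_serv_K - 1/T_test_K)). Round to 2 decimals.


T_test_K = 340.15, T_serv_K = 304.15
AF = exp((55/8.314e-3) * (1/304.15 - 1/340.15))
= 9.99

9.99


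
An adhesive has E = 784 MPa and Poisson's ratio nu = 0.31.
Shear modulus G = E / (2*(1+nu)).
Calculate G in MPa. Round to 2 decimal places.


G = 784 / (2*(1+0.31))
= 784 / 2.62
= 299.24 MPa

299.24


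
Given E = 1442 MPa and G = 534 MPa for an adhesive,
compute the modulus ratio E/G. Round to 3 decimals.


E/G ratio = 1442 / 534 = 2.700

2.700


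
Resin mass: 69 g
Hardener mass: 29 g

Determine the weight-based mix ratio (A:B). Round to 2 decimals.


Ratio = 69 / 29 = 2.38

2.38


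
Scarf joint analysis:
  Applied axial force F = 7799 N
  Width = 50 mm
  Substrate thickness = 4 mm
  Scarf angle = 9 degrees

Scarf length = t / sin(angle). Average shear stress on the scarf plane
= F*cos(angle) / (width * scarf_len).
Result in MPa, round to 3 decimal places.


Scarf length = 4 / sin(9 deg) = 25.5698 mm
cos(9 deg) = 0.987688
Shear = 7799 * 0.987688 / (50 * 25.5698)
= 6.025 MPa

6.025


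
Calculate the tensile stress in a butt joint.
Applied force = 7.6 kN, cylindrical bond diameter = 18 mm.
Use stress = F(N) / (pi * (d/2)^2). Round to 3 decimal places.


A = pi * 9.0^2 = 254.4690 mm^2
sigma = 7600.0 / 254.4690 = 29.866 MPa

29.866


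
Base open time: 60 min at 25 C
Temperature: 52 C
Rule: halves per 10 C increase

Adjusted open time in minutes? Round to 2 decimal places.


Acceleration = 2^((52-25)/10) = 6.4980
Open time = 60 / 6.4980 = 9.23 min

9.23


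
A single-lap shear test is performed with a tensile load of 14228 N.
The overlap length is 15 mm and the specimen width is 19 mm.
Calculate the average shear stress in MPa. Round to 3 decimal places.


Shear stress = F / (overlap * width)
= 14228 / (15 * 19)
= 14228 / 285
= 49.923 MPa

49.923


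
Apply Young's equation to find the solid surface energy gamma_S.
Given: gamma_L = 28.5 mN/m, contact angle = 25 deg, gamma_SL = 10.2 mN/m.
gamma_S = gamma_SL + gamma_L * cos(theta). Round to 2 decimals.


theta_rad = 25 * pi/180 = 0.436332
gamma_S = 10.2 + 28.5 * cos(0.436332)
= 36.03 mN/m

36.03


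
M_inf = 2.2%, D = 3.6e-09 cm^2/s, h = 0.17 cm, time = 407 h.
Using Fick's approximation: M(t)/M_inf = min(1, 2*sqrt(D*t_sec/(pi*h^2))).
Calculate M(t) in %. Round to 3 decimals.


t = 1465200 s
ratio = min(1, 2*sqrt(3.6e-09*1465200/(pi*0.0289)))
= 0.482065
M(t) = 2.2 * 0.482065 = 1.061%

1.061


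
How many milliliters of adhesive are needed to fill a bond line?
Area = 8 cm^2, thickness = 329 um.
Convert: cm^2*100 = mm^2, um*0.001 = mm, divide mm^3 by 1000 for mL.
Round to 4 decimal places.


= (8 * 100) * (329 * 0.001) / 1000
= 0.2632 mL

0.2632


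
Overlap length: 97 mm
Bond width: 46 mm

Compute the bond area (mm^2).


Bond area = 97 * 46 = 4462 mm^2

4462


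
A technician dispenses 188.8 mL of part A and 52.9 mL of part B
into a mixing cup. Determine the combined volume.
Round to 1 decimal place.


Combined volume = 188.8 + 52.9
= 241.7 mL

241.7


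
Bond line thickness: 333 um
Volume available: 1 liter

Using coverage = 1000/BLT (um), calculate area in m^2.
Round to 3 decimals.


1 L = 1e6 mm^3, thickness = 333 um = 0.333 mm
Area = 1e6 / 0.333 mm^2 = (1e6 / 0.333) / 1e6 m^2 = 1000 / 333 m^2
= 3.003 m^2

3.003


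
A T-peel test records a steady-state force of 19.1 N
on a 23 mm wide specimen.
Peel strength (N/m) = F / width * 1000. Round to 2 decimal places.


Peel strength = 19.1 / 23 * 1000
= 830.43 N/m

830.43


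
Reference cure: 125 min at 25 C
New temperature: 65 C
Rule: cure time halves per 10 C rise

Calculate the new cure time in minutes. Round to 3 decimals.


factor = 2^((65-25)/10) = 16.0000
t_new = 125 / 16.0000 = 7.813 min

7.813


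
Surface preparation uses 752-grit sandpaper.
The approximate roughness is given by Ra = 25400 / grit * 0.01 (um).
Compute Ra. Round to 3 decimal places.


Ra = 25400 / 752 * 0.01
= 254 / 752
= 0.338 um

0.338


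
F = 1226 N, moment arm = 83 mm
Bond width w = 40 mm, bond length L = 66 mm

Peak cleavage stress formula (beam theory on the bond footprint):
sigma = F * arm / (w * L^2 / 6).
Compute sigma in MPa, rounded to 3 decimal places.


sigma = (1226 * 83) / (40 * 4356 / 6)
= 101758 * 6 / 174240
= 610548 / 174240
= 3.504 MPa

3.504


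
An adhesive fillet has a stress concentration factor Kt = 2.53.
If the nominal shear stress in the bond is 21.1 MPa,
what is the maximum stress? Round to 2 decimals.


Max stress = 21.1 * 2.53 = 53.38 MPa

53.38


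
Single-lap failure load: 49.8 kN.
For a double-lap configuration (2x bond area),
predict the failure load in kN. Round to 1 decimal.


Failure load = 49.8 * 2 = 99.6 kN

99.6


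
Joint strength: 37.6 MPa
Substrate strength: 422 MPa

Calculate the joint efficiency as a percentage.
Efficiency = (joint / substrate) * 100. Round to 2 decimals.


Efficiency = (37.6 / 422) * 100 = 8.91%

8.91


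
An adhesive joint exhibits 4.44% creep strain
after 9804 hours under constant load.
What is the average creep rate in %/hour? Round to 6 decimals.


Creep rate = strain / time
= 4.44 / 9804
= 0.000453 %/h

0.000453


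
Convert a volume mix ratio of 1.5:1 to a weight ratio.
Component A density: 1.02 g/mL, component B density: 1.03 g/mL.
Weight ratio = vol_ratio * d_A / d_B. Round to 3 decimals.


= 1.5 * 1.02 / 1.03 = 1.485

1.485


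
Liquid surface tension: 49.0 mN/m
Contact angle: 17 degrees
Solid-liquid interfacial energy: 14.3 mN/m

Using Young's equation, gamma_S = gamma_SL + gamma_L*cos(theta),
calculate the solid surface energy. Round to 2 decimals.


gamma_S = 14.3 + 49.0 * cos(17)
= 61.16 mN/m

61.16


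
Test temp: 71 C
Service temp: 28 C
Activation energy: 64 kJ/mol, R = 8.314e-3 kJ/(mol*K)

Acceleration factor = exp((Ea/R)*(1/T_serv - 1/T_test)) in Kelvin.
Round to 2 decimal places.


AF = exp((64/0.008314)*(1/301.15 - 1/344.15))
= 24.38

24.38


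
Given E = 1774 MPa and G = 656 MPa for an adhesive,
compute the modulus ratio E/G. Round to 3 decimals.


E/G ratio = 1774 / 656 = 2.704

2.704


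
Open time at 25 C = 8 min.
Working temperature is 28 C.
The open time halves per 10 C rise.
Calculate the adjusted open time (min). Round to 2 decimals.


factor = 2^((28 - 25) / 10) = 1.2311
ot = 8 / 1.2311 = 6.50 min

6.50


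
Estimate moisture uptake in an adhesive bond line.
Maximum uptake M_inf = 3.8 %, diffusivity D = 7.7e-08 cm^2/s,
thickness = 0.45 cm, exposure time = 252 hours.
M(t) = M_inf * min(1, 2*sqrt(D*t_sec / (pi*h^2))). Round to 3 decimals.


Convert time: 252 h = 907200 s
ratio = min(1, 2*sqrt(7.7e-08*907200/(pi*0.45^2)))
= 0.662734
M(t) = 3.8 * 0.662734 = 2.518%

2.518


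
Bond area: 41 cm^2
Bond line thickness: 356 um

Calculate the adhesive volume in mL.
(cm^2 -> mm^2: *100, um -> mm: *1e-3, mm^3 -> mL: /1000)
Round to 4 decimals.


V = 41*100 * 356*1e-3 / 1000
= 1.4596 mL

1.4596


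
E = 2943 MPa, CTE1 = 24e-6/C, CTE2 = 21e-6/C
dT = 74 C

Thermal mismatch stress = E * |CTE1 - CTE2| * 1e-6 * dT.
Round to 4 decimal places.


= 2943 * 3e-6 * 74
= 0.6533 MPa

0.6533


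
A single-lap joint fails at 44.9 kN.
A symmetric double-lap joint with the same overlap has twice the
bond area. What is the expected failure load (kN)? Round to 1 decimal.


Double-lap load = 2 * 44.9 = 89.8 kN

89.8


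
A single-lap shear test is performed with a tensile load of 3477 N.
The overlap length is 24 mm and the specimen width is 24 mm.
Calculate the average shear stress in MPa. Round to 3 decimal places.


Shear stress = F / (overlap * width)
= 3477 / (24 * 24)
= 3477 / 576
= 6.036 MPa

6.036


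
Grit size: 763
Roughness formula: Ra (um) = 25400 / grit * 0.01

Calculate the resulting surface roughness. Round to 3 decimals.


Ra = 25400 / 763 * 0.01
= 0.333 um

0.333


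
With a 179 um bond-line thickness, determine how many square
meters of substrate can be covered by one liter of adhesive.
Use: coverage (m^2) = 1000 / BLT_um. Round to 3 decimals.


Coverage = 1000 / 179 = 5.587 m^2

5.587


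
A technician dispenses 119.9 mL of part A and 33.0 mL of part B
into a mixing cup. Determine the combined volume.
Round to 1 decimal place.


Combined volume = 119.9 + 33.0
= 152.9 mL

152.9


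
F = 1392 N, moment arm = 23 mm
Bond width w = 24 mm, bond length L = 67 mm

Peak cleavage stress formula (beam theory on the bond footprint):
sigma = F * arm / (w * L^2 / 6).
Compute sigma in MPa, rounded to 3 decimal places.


sigma = (1392 * 23) / (24 * 4489 / 6)
= 32016 * 6 / 107736
= 192096 / 107736
= 1.783 MPa

1.783


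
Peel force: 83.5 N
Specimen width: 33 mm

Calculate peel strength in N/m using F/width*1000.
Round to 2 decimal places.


Peel strength = 83.5 / 33 * 1000 = 2530.30 N/m

2530.30


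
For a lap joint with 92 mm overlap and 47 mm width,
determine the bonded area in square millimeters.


Area = 92 * 47 = 4324 mm^2

4324


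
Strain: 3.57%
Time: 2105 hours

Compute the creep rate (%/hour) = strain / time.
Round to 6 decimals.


Creep rate = 3.57 / 2105
= 0.001696 %/h

0.001696


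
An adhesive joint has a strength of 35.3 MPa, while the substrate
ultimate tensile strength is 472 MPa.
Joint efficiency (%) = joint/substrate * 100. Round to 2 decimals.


Efficiency = 35.3 / 472 * 100
= 7.48%

7.48


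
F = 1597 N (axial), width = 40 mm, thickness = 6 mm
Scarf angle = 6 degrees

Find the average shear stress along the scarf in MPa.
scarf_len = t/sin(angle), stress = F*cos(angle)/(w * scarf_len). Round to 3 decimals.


scarf_len = 6/sin(6 deg) = 57.4006
cos(6 deg) = 0.994522
stress = 1597*0.994522/(40*57.4006) = 0.692 MPa

0.692


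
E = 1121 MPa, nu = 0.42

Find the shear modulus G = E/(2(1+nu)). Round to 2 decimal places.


G = 1121 / (2 * 1.42)
= 394.72 MPa

394.72


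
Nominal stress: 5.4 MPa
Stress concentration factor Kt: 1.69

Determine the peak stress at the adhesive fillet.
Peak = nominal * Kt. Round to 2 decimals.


Peak stress = 5.4 * 1.69
= 9.13 MPa

9.13


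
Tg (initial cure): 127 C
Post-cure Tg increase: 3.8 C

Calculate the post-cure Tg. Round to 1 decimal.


Post-cure Tg = 127 + 3.8 = 130.8 C

130.8


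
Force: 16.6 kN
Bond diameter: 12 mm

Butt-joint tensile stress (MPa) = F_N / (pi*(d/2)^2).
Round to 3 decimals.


F_N = 16.6 * 1000 = 16600.0 N
A = pi*(6.0)^2 = 113.0973 mm^2
stress = 16600.0 / 113.0973 = 146.776 MPa

146.776


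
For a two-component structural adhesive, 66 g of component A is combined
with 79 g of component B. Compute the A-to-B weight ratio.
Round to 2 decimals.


Weight ratio A:B = 66 / 79
= 0.84

0.84


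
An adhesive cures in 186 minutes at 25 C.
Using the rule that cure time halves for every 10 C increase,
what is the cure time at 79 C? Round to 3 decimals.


Factor = 2^((79 - 25) / 10) = 42.2243
Cure time = 186 / 42.2243
= 4.405 minutes

4.405


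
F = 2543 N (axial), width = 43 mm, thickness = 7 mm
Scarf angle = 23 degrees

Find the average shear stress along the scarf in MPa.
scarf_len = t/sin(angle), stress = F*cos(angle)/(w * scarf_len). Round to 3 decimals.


scarf_len = 7/sin(23 deg) = 17.9151
cos(23 deg) = 0.920505
stress = 2543*0.920505/(43*17.9151) = 3.039 MPa

3.039


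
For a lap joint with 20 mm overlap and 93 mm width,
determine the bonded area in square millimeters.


Area = 20 * 93 = 1860 mm^2

1860


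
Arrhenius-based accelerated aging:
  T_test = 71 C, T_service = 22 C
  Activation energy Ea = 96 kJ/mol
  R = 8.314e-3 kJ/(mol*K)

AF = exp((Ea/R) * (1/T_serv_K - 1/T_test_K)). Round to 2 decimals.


T_test_K = 344.15, T_serv_K = 295.15
AF = exp((96/8.314e-3) * (1/295.15 - 1/344.15))
= 262.47

262.47


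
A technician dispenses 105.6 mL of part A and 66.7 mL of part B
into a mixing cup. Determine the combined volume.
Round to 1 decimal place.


Combined volume = 105.6 + 66.7
= 172.3 mL

172.3


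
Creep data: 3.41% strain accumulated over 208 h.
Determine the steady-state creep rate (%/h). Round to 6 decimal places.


Rate = 3.41 / 208 = 0.016394 %/h

0.016394


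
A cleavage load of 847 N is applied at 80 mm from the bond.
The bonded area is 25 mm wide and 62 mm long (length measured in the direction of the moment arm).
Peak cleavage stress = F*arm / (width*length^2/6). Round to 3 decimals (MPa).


Moment = 847 * 80 = 67760 N*mm
Section modulus = 25 * 3844 / 6 = 96100 / 6 mm^3
Stress = 67760 / (96100 / 6) = 406560 / 96100
= 4.231 MPa

4.231


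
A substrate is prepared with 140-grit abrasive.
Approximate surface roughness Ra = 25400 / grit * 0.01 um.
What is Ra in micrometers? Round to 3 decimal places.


Ra = 25400 / 140 * 0.01 = 1.814 um

1.814


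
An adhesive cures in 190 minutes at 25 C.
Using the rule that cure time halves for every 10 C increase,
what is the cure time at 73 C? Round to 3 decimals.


Factor = 2^((73 - 25) / 10) = 27.8576
Cure time = 190 / 27.8576
= 6.820 minutes

6.820


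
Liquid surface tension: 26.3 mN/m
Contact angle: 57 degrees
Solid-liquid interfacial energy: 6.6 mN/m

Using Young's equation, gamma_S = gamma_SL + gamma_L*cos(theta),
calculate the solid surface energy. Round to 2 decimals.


gamma_S = 6.6 + 26.3 * cos(57)
= 20.92 mN/m

20.92


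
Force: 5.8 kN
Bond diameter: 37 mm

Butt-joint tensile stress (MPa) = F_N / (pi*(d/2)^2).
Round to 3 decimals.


F_N = 5.8 * 1000 = 5800.0 N
A = pi*(18.5)^2 = 1075.2101 mm^2
stress = 5800.0 / 1075.2101 = 5.394 MPa

5.394


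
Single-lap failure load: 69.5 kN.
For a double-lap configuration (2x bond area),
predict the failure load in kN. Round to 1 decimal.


Failure load = 69.5 * 2 = 139.0 kN

139.0


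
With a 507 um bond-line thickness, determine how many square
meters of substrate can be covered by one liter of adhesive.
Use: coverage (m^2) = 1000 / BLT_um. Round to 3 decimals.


Coverage = 1000 / 507 = 1.972 m^2

1.972


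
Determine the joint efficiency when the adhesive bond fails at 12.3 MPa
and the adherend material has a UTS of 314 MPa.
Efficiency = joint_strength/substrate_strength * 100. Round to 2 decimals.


Joint efficiency = 12.3 / 314 * 100
= 3.92%

3.92


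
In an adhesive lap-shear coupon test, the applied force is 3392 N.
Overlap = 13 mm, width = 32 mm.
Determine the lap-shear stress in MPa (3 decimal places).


stress = F / (overlap * width)
= 3392 / (13 * 32)
= 8.154 MPa

8.154


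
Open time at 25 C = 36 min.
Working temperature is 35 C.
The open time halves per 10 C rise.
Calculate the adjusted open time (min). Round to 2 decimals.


factor = 2^((35 - 25) / 10) = 2.0000
ot = 36 / 2.0000 = 18.00 min

18.00


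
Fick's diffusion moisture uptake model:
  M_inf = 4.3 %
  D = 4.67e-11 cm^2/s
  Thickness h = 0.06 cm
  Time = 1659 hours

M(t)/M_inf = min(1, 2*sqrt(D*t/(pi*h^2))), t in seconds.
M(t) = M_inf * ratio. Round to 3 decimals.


t_sec = 1659 * 3600 = 5972400
ratio = 2*sqrt(4.67e-11*5972400/(pi*0.06^2))
= min(1, 0.314077)
= 0.314077
M(t) = 4.3 * 0.314077 = 1.351 %

1.351


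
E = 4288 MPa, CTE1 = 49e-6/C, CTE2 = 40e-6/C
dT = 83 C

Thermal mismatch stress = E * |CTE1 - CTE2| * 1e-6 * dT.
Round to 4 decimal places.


= 4288 * 9e-6 * 83
= 3.2031 MPa

3.2031


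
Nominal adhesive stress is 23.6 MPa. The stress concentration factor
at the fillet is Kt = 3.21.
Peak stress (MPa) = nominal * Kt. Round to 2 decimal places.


Peak = 23.6 * 3.21 = 75.76 MPa

75.76


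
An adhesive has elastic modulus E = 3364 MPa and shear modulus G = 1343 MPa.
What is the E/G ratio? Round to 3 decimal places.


E/G = 3364 / 1343 = 2.505

2.505


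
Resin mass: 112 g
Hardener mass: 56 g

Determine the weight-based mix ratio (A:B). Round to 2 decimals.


Ratio = 112 / 56 = 2.00

2.00


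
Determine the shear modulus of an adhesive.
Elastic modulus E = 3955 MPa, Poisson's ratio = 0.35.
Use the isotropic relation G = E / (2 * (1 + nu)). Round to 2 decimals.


G = 3955 / (2*(1+0.35)) = 3955 / 2.70
= 1464.81 MPa

1464.81


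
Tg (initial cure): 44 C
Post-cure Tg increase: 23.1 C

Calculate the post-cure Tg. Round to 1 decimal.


Post-cure Tg = 44 + 23.1 = 67.1 C

67.1


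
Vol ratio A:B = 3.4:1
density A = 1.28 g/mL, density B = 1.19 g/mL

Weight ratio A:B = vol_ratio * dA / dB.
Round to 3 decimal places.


Weight ratio = 3.4 * 1.28 / 1.19
= 3.657

3.657


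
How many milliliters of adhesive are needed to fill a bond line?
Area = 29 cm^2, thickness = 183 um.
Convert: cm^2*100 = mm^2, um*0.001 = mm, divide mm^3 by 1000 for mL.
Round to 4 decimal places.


= (29 * 100) * (183 * 0.001) / 1000
= 0.5307 mL

0.5307


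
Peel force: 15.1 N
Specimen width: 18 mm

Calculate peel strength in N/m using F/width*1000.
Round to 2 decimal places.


Peel strength = 15.1 / 18 * 1000 = 838.89 N/m

838.89


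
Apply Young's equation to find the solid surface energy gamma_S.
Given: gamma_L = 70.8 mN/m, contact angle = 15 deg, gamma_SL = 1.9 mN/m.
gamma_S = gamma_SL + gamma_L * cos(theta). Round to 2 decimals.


theta_rad = 15 * pi/180 = 0.261799
gamma_S = 1.9 + 70.8 * cos(0.261799)
= 70.29 mN/m

70.29


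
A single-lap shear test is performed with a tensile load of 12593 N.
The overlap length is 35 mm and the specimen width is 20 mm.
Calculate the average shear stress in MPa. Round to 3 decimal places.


Shear stress = F / (overlap * width)
= 12593 / (35 * 20)
= 12593 / 700
= 17.990 MPa

17.990


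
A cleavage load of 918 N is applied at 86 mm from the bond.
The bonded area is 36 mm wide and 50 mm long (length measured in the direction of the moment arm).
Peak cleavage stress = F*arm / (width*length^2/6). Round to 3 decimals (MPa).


Moment = 918 * 86 = 78948 N*mm
Section modulus = 36 * 2500 / 6 = 90000 / 6 mm^3
Stress = 78948 / (90000 / 6) = 473688 / 90000
= 5.263 MPa

5.263


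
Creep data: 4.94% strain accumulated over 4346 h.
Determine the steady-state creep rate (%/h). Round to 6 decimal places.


Rate = 4.94 / 4346 = 0.001137 %/h

0.001137


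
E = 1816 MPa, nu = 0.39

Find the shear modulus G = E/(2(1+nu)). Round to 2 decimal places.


G = 1816 / (2 * 1.39)
= 653.24 MPa

653.24


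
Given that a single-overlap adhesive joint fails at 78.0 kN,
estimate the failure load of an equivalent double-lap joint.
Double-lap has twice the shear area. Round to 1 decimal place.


Double-lap factor = 2
Expected load = 78.0 * 2 = 156.0 kN

156.0


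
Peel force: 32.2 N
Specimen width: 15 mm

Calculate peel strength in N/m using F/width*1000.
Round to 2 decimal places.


Peel strength = 32.2 / 15 * 1000 = 2146.67 N/m

2146.67


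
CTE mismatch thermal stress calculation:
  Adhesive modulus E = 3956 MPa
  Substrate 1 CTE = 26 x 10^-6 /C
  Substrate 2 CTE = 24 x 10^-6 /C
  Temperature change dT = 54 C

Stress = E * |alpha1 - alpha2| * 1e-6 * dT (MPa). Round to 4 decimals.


delta_alpha = |26 - 24| = 2 x 10^-6/C
Stress = 3956 * 2e-6 * 54
= 0.4272 MPa

0.4272


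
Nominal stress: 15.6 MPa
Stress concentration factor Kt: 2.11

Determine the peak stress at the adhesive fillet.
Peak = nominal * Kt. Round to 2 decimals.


Peak stress = 15.6 * 2.11
= 32.92 MPa

32.92


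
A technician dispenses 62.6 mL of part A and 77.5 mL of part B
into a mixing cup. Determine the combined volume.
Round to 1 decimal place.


Combined volume = 62.6 + 77.5
= 140.1 mL

140.1


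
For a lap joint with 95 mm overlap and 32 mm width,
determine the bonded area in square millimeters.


Area = 95 * 32 = 3040 mm^2

3040


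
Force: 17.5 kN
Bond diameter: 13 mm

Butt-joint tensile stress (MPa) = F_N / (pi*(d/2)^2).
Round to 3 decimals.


F_N = 17.5 * 1000 = 17500.0 N
A = pi*(6.5)^2 = 132.7323 mm^2
stress = 17500.0 / 132.7323 = 131.844 MPa

131.844


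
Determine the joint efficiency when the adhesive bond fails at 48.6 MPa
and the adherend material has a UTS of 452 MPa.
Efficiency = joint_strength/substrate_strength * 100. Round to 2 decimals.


Joint efficiency = 48.6 / 452 * 100
= 10.75%

10.75


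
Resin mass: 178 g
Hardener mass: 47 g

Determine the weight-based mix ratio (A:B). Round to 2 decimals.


Ratio = 178 / 47 = 3.79

3.79


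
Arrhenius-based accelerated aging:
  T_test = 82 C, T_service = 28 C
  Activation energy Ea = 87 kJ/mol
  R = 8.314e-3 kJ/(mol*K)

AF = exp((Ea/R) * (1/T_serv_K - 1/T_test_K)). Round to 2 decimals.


T_test_K = 355.15, T_serv_K = 301.15
AF = exp((87/8.314e-3) * (1/301.15 - 1/355.15))
= 197.03

197.03


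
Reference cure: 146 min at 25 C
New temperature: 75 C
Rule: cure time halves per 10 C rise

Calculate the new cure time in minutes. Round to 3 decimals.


factor = 2^((75-25)/10) = 32.0000
t_new = 146 / 32.0000 = 4.563 min

4.563


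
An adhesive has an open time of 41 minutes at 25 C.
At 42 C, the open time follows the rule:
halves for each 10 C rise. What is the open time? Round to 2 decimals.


Factor = 2^((42-25)/10) = 3.2490
Open time = 41 / 3.2490 = 12.62 min

12.62


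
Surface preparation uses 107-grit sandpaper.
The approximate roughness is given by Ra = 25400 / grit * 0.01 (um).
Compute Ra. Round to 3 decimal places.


Ra = 25400 / 107 * 0.01
= 254 / 107
= 2.374 um

2.374


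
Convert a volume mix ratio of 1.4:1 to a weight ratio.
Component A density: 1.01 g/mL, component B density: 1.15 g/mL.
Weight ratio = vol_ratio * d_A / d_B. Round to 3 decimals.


= 1.4 * 1.01 / 1.15 = 1.230

1.230


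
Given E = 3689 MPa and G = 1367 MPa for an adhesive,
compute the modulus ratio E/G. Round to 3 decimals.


E/G ratio = 3689 / 1367 = 2.699

2.699


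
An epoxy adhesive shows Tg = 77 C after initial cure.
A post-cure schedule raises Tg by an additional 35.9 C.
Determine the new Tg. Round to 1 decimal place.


New Tg = 77 + 35.9
= 112.9 C

112.9


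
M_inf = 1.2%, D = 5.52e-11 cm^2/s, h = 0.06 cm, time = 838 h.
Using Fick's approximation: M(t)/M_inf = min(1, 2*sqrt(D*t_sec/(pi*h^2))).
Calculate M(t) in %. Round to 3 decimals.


t = 3016800 s
ratio = min(1, 2*sqrt(5.52e-11*3016800/(pi*0.0036)))
= 0.242687
M(t) = 1.2 * 0.242687 = 0.291%

0.291


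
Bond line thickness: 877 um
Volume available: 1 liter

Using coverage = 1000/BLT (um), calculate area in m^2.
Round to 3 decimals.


1 L = 1e6 mm^3, thickness = 877 um = 0.877 mm
Area = 1e6 / 0.877 mm^2 = (1e6 / 0.877) / 1e6 m^2 = 1000 / 877 m^2
= 1.140 m^2

1.140


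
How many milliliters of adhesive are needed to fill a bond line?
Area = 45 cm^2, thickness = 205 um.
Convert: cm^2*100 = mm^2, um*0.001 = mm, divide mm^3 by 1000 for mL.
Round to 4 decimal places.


= (45 * 100) * (205 * 0.001) / 1000
= 0.9225 mL

0.9225


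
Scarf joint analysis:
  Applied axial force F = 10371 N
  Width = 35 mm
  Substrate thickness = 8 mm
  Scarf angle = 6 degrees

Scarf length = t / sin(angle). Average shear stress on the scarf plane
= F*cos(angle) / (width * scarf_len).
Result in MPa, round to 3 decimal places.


Scarf length = 8 / sin(6 deg) = 76.5342 mm
cos(6 deg) = 0.994522
Shear = 10371 * 0.994522 / (35 * 76.5342)
= 3.850 MPa

3.850


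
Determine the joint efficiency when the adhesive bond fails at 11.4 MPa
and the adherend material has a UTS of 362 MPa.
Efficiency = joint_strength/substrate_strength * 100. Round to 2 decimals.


Joint efficiency = 11.4 / 362 * 100
= 3.15%

3.15


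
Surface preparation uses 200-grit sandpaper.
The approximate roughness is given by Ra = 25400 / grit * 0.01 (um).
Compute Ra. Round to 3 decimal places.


Ra = 25400 / 200 * 0.01
= 254 / 200
= 1.270 um

1.270


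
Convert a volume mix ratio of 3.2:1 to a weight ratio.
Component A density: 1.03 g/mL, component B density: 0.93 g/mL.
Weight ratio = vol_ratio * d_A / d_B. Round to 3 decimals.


= 3.2 * 1.03 / 0.93 = 3.544

3.544


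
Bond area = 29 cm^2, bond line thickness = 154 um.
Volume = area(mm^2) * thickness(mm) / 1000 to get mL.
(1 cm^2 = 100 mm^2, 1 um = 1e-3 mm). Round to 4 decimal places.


area_mm2 = 29 * 100 = 2900
blt_mm = 154 * 1e-3 = 0.154
vol_mm3 = 2900 * 0.154 = 446.6
vol_mL = 446.6 / 1000 = 0.4466 mL

0.4466


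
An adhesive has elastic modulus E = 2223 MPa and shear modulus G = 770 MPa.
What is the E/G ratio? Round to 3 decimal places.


E/G = 2223 / 770 = 2.887

2.887


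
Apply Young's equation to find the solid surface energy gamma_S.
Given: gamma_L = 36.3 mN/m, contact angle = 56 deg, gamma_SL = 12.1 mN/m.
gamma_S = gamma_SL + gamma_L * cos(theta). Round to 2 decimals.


theta_rad = 56 * pi/180 = 0.977384
gamma_S = 12.1 + 36.3 * cos(0.977384)
= 32.40 mN/m

32.40


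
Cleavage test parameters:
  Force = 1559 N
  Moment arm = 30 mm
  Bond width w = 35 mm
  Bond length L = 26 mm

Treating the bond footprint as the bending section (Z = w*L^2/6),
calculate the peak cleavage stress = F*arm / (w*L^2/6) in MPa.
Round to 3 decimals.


M = 1559 * 30 = 46770 N*mm
Z = 35 * 26^2 / 6 = 23660 / 6 mm^3
sigma = M / Z = 6 * 46770 / 23660 = 280620 / 23660
= 11.861 MPa

11.861


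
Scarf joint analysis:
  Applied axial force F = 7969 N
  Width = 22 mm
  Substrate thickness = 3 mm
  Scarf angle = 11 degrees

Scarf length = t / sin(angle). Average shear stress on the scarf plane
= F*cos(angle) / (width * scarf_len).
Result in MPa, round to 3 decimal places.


Scarf length = 3 / sin(11 deg) = 15.7225 mm
cos(11 deg) = 0.981627
Shear = 7969 * 0.981627 / (22 * 15.7225)
= 22.615 MPa

22.615


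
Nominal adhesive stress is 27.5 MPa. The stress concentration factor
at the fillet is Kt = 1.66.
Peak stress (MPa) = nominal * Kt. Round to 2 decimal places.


Peak = 27.5 * 1.66 = 45.65 MPa

45.65


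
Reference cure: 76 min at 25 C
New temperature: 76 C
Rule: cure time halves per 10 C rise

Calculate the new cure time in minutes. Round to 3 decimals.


factor = 2^((76-25)/10) = 34.2968
t_new = 76 / 34.2968 = 2.216 min

2.216


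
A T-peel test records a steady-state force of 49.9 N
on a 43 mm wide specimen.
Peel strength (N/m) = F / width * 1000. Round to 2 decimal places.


Peel strength = 49.9 / 43 * 1000
= 1160.47 N/m

1160.47


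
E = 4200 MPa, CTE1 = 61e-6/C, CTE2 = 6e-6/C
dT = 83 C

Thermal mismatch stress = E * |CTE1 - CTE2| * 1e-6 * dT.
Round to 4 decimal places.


= 4200 * 55e-6 * 83
= 19.1730 MPa

19.1730


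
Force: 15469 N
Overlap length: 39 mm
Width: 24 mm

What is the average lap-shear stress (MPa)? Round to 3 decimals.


Average shear stress = F / (overlap * width)
= 15469 / (39 * 24)
= 16.527 MPa

16.527


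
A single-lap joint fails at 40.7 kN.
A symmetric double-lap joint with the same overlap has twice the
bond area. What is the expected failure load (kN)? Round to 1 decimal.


Double-lap load = 2 * 40.7 = 81.4 kN

81.4


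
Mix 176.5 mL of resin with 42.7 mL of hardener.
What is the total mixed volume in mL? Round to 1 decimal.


Total = 176.5 + 42.7 = 219.2 mL

219.2


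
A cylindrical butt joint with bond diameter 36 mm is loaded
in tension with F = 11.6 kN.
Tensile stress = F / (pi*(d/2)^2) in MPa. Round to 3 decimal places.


Area = pi * (36/2)^2 = 1017.8760 mm^2
Stress = 11.6*1000 / 1017.8760
= 11.396 MPa

11.396


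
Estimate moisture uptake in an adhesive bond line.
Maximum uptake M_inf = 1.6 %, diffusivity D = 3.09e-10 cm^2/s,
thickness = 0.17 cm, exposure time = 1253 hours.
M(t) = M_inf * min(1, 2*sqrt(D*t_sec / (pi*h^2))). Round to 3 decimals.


Convert time: 1253 h = 4510800 s
ratio = min(1, 2*sqrt(3.09e-10*4510800/(pi*0.17^2)))
= 0.247806
M(t) = 1.6 * 0.247806 = 0.396%

0.396


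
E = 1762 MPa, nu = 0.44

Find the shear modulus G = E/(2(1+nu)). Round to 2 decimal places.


G = 1762 / (2 * 1.44)
= 611.81 MPa

611.81


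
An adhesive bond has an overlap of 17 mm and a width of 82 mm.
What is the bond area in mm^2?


Bond area = overlap * width
= 17 * 82
= 1394 mm^2

1394


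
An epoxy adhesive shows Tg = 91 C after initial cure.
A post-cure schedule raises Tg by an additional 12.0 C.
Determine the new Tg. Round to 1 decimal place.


New Tg = 91 + 12.0
= 103.0 C

103.0


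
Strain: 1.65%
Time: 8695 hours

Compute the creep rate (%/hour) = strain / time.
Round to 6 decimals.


Creep rate = 1.65 / 8695
= 0.000190 %/h

0.000190


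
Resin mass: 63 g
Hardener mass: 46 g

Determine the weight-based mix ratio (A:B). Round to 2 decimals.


Ratio = 63 / 46 = 1.37

1.37


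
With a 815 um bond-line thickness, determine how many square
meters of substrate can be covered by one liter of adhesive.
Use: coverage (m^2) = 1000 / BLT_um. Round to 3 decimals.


Coverage = 1000 / 815 = 1.227 m^2

1.227


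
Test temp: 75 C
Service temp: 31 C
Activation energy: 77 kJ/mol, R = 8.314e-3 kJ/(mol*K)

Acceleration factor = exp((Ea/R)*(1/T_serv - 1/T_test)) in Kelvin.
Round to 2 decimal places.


AF = exp((77/0.008314)*(1/304.15 - 1/348.15))
= 46.92

46.92


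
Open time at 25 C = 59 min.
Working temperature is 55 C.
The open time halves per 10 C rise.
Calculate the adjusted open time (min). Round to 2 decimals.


factor = 2^((55 - 25) / 10) = 8.0000
ot = 59 / 8.0000 = 7.38 min

7.38


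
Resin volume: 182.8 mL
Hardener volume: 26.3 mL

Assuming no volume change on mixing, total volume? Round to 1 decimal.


V_total = 182.8 + 26.3 = 209.1 mL

209.1


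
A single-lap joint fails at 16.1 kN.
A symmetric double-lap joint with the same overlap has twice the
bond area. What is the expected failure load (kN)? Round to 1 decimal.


Double-lap load = 2 * 16.1 = 32.2 kN

32.2


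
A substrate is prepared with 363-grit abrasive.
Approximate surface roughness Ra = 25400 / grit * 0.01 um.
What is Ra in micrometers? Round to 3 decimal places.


Ra = 25400 / 363 * 0.01 = 0.700 um

0.700


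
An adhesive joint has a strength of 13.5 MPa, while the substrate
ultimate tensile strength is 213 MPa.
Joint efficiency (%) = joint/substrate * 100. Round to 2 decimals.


Efficiency = 13.5 / 213 * 100
= 6.34%

6.34


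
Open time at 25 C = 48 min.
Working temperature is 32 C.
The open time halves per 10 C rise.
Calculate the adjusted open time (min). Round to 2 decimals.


factor = 2^((32 - 25) / 10) = 1.6245
ot = 48 / 1.6245 = 29.55 min

29.55


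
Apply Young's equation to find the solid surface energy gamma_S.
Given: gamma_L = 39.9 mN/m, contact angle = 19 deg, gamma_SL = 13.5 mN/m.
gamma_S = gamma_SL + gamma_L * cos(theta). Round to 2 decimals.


theta_rad = 19 * pi/180 = 0.331613
gamma_S = 13.5 + 39.9 * cos(0.331613)
= 51.23 mN/m

51.23


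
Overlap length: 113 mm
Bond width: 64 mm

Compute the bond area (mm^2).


Bond area = 113 * 64 = 7232 mm^2

7232


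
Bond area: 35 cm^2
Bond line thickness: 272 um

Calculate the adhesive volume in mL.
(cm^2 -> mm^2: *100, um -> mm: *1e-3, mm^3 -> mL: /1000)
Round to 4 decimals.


V = 35*100 * 272*1e-3 / 1000
= 0.9520 mL

0.9520


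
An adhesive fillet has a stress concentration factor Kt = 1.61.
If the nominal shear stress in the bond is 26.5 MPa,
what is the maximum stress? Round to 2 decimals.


Max stress = 26.5 * 1.61 = 42.67 MPa

42.67


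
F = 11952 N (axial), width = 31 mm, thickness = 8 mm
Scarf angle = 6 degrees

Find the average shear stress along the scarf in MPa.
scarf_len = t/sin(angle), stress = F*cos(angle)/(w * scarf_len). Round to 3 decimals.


scarf_len = 8/sin(6 deg) = 76.5342
cos(6 deg) = 0.994522
stress = 11952*0.994522/(31*76.5342) = 5.010 MPa

5.010


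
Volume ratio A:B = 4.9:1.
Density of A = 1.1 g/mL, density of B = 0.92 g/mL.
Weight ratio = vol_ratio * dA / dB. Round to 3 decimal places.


Wt ratio = 4.9 * 1.1 / 0.92
= 5.859

5.859


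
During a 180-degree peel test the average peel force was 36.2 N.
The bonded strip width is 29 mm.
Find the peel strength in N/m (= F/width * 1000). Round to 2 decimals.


Peel strength = F/width * 1000
= 36.2 / 29 * 1000
= 1248.28 N/m

1248.28


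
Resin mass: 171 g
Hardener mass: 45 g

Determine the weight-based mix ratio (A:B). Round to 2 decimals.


Ratio = 171 / 45 = 3.80

3.80


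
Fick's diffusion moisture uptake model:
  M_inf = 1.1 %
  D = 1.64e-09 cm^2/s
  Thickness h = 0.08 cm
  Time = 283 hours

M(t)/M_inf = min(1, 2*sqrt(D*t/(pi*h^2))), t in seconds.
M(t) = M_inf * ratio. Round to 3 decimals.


t_sec = 283 * 3600 = 1018800
ratio = 2*sqrt(1.64e-09*1018800/(pi*0.08^2))
= min(1, 0.576543)
= 0.576543
M(t) = 1.1 * 0.576543 = 0.634 %

0.634


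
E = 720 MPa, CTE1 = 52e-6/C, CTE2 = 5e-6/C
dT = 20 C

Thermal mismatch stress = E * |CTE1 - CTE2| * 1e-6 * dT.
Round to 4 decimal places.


= 720 * 47e-6 * 20
= 0.6768 MPa

0.6768


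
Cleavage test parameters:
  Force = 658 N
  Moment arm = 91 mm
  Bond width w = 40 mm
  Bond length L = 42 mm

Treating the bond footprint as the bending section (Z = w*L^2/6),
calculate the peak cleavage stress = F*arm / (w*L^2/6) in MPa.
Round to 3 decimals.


M = 658 * 91 = 59878 N*mm
Z = 40 * 42^2 / 6 = 70560 / 6 mm^3
sigma = M / Z = 6 * 59878 / 70560 = 359268 / 70560
= 5.092 MPa

5.092


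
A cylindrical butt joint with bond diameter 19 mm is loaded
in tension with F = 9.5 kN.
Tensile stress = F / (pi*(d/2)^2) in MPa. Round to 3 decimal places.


Area = pi * (19/2)^2 = 283.5287 mm^2
Stress = 9.5*1000 / 283.5287
= 33.506 MPa

33.506


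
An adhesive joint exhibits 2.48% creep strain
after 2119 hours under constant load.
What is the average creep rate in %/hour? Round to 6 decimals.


Creep rate = strain / time
= 2.48 / 2119
= 0.001170 %/h

0.001170


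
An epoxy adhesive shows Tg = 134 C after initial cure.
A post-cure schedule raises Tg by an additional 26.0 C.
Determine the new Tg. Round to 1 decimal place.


New Tg = 134 + 26.0
= 160.0 C

160.0


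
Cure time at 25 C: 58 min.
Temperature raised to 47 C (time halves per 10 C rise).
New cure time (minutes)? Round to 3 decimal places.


Acceleration factor = 2^(22/10) = 4.5948
New time = 58 / 4.5948 = 12.623 min

12.623


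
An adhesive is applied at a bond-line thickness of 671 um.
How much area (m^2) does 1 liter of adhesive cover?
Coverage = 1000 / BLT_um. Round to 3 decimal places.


Coverage = 1000 / 671 = 1.490 m^2

1.490


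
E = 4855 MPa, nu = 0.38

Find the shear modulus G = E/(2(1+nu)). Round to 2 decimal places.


G = 4855 / (2 * 1.38)
= 1759.06 MPa

1759.06


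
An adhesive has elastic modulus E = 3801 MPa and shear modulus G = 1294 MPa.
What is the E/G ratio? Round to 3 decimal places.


E/G = 3801 / 1294 = 2.937

2.937


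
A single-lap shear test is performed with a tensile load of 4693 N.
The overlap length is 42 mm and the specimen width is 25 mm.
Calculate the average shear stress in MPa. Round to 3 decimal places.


Shear stress = F / (overlap * width)
= 4693 / (42 * 25)
= 4693 / 1050
= 4.470 MPa

4.470


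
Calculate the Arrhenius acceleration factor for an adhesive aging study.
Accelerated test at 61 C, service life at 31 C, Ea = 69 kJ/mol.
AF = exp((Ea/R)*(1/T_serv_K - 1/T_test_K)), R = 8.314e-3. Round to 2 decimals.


T_test = 334.15 K, T_serv = 304.15 K
Ea/R = 69 / 0.008314 = 8299.25
AF = exp(8299.25 * (1/304.15 - 1/334.15))
= 11.59

11.59


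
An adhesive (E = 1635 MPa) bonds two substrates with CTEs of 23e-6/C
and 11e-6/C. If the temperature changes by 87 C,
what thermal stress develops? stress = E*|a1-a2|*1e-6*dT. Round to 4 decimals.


Stress = 1635 * |23 - 11| * 1e-6 * 87
= 1.7069 MPa

1.7069


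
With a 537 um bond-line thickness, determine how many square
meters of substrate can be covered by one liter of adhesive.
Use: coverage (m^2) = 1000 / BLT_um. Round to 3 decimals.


Coverage = 1000 / 537 = 1.862 m^2

1.862
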